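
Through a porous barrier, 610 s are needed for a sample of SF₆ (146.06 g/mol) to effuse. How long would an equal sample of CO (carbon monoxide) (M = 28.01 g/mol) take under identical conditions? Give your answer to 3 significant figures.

267 s

From Graham's law, t_CO/t_SF₆ = √(M_CO/M_SF₆) = √(28.01/146.06) = √0.1918 = 0.4379.
So the time for CO is 610 × 0.4379 = 267 s.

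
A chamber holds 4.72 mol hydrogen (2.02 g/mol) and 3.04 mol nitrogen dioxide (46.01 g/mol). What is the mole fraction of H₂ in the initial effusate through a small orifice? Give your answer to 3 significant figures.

0.881

Rate_i ∝ x_i/√M_i (Graham's law weighted by mole fraction), so the effusate composition follows n_i/√M_i.
So x_H₂ in the escaping gas = (n_H₂/√M_H₂) / Σ(n_i/√M_i)
= (4.72/√2.02) / (4.72/√2.02 + 3.04/√46.01) = 3.321/(3.321 + 0.4482) = 0.881.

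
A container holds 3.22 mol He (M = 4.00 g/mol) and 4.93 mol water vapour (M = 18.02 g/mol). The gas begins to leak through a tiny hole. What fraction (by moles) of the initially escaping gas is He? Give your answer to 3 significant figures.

The effusion rate of species i is ∝ p_i/√M_i ∝ n_i/√M_i.
Mole fraction of He in the effusate = (n_He/√M_He) / (n_He/√M_He + n_H₂O/√M_H₂O)
= (3.22/√4.00) / (3.22/√4.00 + 4.93/√18.02) = 1.610/(1.610 + 1.161) = 0.581.

0.581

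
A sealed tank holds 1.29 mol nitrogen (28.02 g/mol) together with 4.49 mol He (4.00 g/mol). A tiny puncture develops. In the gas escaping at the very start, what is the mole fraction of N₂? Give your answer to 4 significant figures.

Effusion rate of each component ∝ n_i/√M_i (partial pressure × 1/√M).
So x_N₂ in the escaping gas = (n_N₂/√M_N₂) / Σ(n_i/√M_i)
= (1.29/√28.02) / (1.29/√28.02 + 4.49/√4.00) = 0.2437/(0.2437 + 2.245) = 0.09792.

0.09792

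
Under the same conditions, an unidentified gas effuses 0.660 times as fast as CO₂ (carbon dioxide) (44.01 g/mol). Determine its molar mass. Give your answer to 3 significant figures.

By Graham's law, rate_X/rate_CO₂ = √(M_CO₂/M_X).
0.660 = √(44.01/M_X)
M_X = 44.01 / 0.660² = 44.01 / 0.4356 = 101 g/mol

101 g/mol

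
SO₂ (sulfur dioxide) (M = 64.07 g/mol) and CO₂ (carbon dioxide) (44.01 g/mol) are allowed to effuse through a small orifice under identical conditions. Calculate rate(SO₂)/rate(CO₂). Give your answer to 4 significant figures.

0.8288

Using Graham's law: rate_SO₂/rate_CO₂ = √(M_CO₂/M_SO₂) = √(44.01/64.07) = √0.6869 = 0.8288.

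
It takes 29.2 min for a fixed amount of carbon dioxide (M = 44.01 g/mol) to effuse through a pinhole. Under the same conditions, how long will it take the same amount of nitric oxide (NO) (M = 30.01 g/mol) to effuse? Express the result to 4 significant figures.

24.11 min

Using Graham's law: t_NO/t_CO₂ = √(M_NO/M_CO₂) = √(30.01/44.01) = √0.6819 = 0.8258.
So the time for NO is 29.2 × 0.8258 = 24.11 min.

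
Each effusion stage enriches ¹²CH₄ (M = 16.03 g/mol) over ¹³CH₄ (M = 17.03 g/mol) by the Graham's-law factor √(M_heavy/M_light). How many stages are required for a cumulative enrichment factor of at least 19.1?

98

Per stage α = (17.03/16.03)^(1/2) = 1.06238^0.5, giving ln α = 0.03026.
Need α^N ≥ 19.1 ⇒ N ≥ ln(19.1) / ln α = 2.950 / 0.03026 = 97.49.
Rounding up, N = 98 stages.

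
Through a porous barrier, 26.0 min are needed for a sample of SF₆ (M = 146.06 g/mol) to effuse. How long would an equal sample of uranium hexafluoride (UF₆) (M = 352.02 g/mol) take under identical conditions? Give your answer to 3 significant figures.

40.4 min

Since effusion rate ∝ 1/√M, t_UF₆/t_SF₆ = √(M_UF₆/M_SF₆) = √(352.02/146.06) = √2.410 = 1.552.
So the time for UF₆ is 26.0 × 1.552 = 40.4 min.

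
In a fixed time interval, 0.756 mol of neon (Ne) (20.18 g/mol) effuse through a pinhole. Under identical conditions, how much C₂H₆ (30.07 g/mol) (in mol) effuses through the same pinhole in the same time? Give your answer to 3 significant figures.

Since effusion rate ∝ 1/√M, rate_C₂H₆/rate_Ne = √(M_Ne/M_C₂H₆) = √(20.18/30.07) = √0.6711 = 0.8192.
So the amount for C₂H₆ is 0.756 × 0.8192 = 0.619 mol.

0.619 mol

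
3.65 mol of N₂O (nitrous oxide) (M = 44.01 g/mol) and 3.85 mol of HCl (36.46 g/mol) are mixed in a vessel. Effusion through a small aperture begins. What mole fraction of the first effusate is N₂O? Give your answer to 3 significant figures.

Each component's effusion rate ∝ (its partial pressure)·(1/√M) ∝ n_i/√M_i.
x_N₂O(eff) = (n_N₂O/√M_N₂O) / (n_N₂O/√M_N₂O + n_HCl/√M_HCl)
= (3.65/√44.01) / (3.65/√44.01 + 3.85/√36.46) = 0.5502/(0.5502 + 0.6376) = 0.463.

0.463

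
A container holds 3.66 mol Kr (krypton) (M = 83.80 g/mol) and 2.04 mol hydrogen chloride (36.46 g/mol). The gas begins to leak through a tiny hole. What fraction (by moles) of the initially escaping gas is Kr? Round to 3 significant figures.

Each component's effusion rate ∝ (its partial pressure)·(1/√M) ∝ n_i/√M_i.
x_Kr(eff) = (n_Kr/√M_Kr) / (n_Kr/√M_Kr + n_HCl/√M_HCl)
= (3.66/√83.80) / (3.66/√83.80 + 2.04/√36.46) = 0.3998/(0.3998 + 0.3378) = 0.542.

0.542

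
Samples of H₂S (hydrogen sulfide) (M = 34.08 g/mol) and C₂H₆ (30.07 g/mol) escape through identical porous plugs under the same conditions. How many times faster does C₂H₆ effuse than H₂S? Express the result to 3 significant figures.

1.06

Since effusion rate ∝ 1/√M, rate_C₂H₆/rate_H₂S = √(M_H₂S/M_C₂H₆) = √(34.08/30.07) = √1.133 = 1.06.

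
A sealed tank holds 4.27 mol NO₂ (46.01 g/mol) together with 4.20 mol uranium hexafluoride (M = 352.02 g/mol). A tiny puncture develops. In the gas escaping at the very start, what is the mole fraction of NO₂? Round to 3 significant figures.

Rate_i ∝ x_i/√M_i (Graham's law weighted by mole fraction), so the effusate composition follows n_i/√M_i.
So x_NO₂ in the escaping gas = (n_NO₂/√M_NO₂) / Σ(n_i/√M_i)
= (4.27/√46.01) / (4.27/√46.01 + 4.20/√352.02) = 0.6295/(0.6295 + 0.2239) = 0.738.

0.738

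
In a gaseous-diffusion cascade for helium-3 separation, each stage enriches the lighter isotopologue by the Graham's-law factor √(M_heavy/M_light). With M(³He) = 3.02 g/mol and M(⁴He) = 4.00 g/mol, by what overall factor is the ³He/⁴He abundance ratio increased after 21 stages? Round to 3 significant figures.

Each stage multiplies the ratio by α = √(4.00/3.02), so after 21 stages the overall factor is α^21 = (4.00/3.02)^(21/2).
= 1.32450^(21/2) = 19.1.

19.1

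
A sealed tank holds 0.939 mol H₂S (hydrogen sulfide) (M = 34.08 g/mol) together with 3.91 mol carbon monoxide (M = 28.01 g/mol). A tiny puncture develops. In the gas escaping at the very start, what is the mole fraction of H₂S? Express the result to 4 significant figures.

The effusion rate of species i is ∝ p_i/√M_i ∝ n_i/√M_i.
So x_H₂S in the escaping gas = (n_H₂S/√M_H₂S) / Σ(n_i/√M_i)
= (0.939/√34.08) / (0.939/√34.08 + 3.91/√28.01) = 0.1608/(0.1608 + 0.7388) = 0.1788.

0.1788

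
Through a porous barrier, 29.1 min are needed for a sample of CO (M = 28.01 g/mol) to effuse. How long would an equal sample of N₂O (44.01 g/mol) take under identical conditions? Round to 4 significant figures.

36.48 min

Graham's law gives t_N₂O/t_CO = √(M_N₂O/M_CO) = √(44.01/28.01) = √1.571 = 1.253.
So the time for N₂O is 29.1 × 1.253 = 36.48 min.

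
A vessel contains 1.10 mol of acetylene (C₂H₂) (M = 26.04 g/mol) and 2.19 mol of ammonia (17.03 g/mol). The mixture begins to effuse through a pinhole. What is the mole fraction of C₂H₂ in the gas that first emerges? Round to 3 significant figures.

Each component's effusion rate ∝ (its partial pressure)·(1/√M) ∝ n_i/√M_i.
Mole fraction of C₂H₂ in the effusate = (n_C₂H₂/√M_C₂H₂) / (n_C₂H₂/√M_C₂H₂ + n_NH₃/√M_NH₃)
= (1.10/√26.04) / (1.10/√26.04 + 2.19/√17.03) = 0.2156/(0.2156 + 0.5307) = 0.289.

0.289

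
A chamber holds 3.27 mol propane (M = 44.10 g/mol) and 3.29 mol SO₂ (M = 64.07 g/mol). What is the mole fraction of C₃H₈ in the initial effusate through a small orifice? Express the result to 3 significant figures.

The effusion rate of species i is ∝ p_i/√M_i ∝ n_i/√M_i.
So x_C₃H₈ in the escaping gas = (n_C₃H₈/√M_C₃H₈) / Σ(n_i/√M_i)
= (3.27/√44.10) / (3.27/√44.10 + 3.29/√64.07) = 0.4924/(0.4924 + 0.4110) = 0.545.

0.545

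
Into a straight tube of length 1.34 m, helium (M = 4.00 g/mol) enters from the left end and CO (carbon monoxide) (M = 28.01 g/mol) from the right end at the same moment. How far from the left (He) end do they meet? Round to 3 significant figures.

0.972 m

The fronts meet when d_He + d_CO = L with d_He/d_CO = √(M_CO/M_He) (Graham's law). Here √(M_CO/M_He) = √(28.01/4.00) = 2.646.
With d_He + d_CO = 1.34 m, d_CO = 1.34/(1 + 2.646) = 0.3675 m.
d_He = 1.34 − 0.3675 = 0.972 m.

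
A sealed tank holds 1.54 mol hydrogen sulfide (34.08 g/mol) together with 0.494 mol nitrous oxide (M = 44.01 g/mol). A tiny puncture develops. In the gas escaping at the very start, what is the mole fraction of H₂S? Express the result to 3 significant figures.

0.780

Rate_i ∝ x_i/√M_i (Graham's law weighted by mole fraction), so the effusate composition follows n_i/√M_i.
Mole fraction of H₂S in the effusate = (n_H₂S/√M_H₂S) / (n_H₂S/√M_H₂S + n_N₂O/√M_N₂O)
= (1.54/√34.08) / (1.54/√34.08 + 0.494/√44.01) = 0.2638/(0.2638 + 0.07446) = 0.780.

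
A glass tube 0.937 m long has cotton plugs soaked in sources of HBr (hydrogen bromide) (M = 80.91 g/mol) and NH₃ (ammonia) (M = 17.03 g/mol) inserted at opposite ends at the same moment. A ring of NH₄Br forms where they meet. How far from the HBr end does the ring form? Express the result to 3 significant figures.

Graham's law gives d_HBr/d_NH₃ = rate_HBr/rate_NH₃ = √(M_NH₃/M_HBr) = √(17.03/80.91) = 0.4588.
With d_HBr + d_NH₃ = 0.937 m, d_NH₃ = 0.937/(1 + 0.4588) = 0.6423 m.
d_HBr = 0.937 − 0.6423 = 0.295 m.

0.295 m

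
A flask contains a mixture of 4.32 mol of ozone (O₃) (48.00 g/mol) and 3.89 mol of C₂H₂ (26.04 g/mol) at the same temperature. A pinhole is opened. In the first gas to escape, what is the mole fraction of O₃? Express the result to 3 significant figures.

0.450

Each component's effusion rate ∝ (its partial pressure)·(1/√M) ∝ n_i/√M_i.
So x_O₃ in the escaping gas = (n_O₃/√M_O₃) / Σ(n_i/√M_i)
= (4.32/√48.00) / (4.32/√48.00 + 3.89/√26.04) = 0.6235/(0.6235 + 0.7623) = 0.450.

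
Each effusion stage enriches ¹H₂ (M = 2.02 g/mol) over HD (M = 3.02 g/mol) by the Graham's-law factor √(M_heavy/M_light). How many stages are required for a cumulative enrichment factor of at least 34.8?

18

Single-stage factor α = √(3.02/2.02), so ln α = ½ ln(1.49505) = 0.2011.
Need α^N ≥ 34.8 ⇒ N ≥ ln(34.8) / ln α = 3.550 / 0.2011 = 17.65.
So at least 18 stages are needed.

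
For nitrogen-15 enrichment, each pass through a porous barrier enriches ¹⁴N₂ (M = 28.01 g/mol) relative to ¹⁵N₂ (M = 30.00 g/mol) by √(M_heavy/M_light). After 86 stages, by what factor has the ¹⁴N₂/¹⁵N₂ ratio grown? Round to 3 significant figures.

After 86 stages the ratio has grown by (√(30.00/28.01))^86 = (30.00/28.01)^(86/2).
= 1.07105^43 = 19.1.

19.1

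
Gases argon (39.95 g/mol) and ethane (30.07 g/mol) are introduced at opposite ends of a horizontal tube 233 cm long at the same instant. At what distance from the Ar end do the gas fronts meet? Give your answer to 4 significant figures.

108.2 cm

The fronts meet when d_Ar + d_C₂H₆ = L with d_Ar/d_C₂H₆ = √(M_C₂H₆/M_Ar) (Graham's law). Here √(M_C₂H₆/M_Ar) = √(30.07/39.95) = 0.8676.
With d_Ar + d_C₂H₆ = 233 cm, d_C₂H₆ = 233/(1 + 0.8676) = 124.8 cm.
d_Ar = 233 − 124.8 = 108.2 cm.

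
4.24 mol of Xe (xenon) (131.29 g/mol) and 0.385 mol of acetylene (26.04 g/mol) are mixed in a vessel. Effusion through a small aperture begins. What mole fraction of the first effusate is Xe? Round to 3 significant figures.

0.831

Effusion rate of each component ∝ n_i/√M_i (partial pressure × 1/√M).
x_Xe(eff) = (n_Xe/√M_Xe) / (n_Xe/√M_Xe + n_C₂H₂/√M_C₂H₂)
= (4.24/√131.29) / (4.24/√131.29 + 0.385/√26.04) = 0.3700/(0.3700 + 0.07545) = 0.831.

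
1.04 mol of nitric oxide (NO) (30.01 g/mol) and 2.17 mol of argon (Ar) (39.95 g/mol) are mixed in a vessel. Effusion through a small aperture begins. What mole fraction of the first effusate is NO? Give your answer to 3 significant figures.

Rate_i ∝ x_i/√M_i (Graham's law weighted by mole fraction), so the effusate composition follows n_i/√M_i.
So x_NO in the escaping gas = (n_NO/√M_NO) / Σ(n_i/√M_i)
= (1.04/√30.01) / (1.04/√30.01 + 2.17/√39.95) = 0.1898/(0.1898 + 0.3433) = 0.356.

0.356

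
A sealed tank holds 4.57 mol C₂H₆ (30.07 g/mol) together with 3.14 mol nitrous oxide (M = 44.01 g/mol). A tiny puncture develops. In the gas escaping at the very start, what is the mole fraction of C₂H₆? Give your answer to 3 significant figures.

The effusion rate of species i is ∝ p_i/√M_i ∝ n_i/√M_i.
x_C₂H₆(eff) = (n_C₂H₆/√M_C₂H₆) / (n_C₂H₆/√M_C₂H₆ + n_N₂O/√M_N₂O)
= (4.57/√30.07) / (4.57/√30.07 + 3.14/√44.01) = 0.8334/(0.8334 + 0.4733) = 0.638.

0.638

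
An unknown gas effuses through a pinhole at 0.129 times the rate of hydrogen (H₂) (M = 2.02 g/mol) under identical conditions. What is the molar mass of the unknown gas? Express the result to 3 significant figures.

From Graham's law, rate_X/rate_H₂ = √(M_H₂/M_X).
0.129 = √(2.02/M_X)
M_X = 2.02 / 0.129² = 2.02 / 0.01664 = 121 g/mol

121 g/mol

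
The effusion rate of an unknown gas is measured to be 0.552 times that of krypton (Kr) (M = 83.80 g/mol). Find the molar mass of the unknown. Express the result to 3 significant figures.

From Graham's law, rate_X/rate_Kr = √(M_Kr/M_X).
0.552 = √(83.80/M_X)
M_X = 83.80 / 0.552² = 83.80 / 0.3047 = 275 g/mol

275 g/mol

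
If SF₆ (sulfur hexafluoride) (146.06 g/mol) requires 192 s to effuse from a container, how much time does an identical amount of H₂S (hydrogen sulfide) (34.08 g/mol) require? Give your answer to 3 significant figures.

Since effusion rate ∝ 1/√M, t_H₂S/t_SF₆ = √(M_H₂S/M_SF₆) = √(34.08/146.06) = √0.2333 = 0.4830.
So the time for H₂S is 192 × 0.4830 = 92.7 s.

92.7 s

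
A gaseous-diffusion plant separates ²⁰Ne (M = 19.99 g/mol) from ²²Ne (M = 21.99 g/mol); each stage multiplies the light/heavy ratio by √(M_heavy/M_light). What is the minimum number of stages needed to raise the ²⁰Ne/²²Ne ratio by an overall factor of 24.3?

Single-stage factor α = √(21.99/19.99), so ln α = ½ ln(1.10005) = 0.04768.
Need α^N ≥ 24.3 ⇒ N ≥ ln(24.3) / ln α = 3.190 / 0.04768 = 66.92.
Minimum whole number of stages: N = 67.

67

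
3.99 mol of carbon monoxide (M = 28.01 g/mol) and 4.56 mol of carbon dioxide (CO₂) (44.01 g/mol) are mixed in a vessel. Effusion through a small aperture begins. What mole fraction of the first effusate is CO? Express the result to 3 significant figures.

0.523

Effusion rate of each component ∝ n_i/√M_i (partial pressure × 1/√M).
Mole fraction of CO in the effusate = (n_CO/√M_CO) / (n_CO/√M_CO + n_CO₂/√M_CO₂)
= (3.99/√28.01) / (3.99/√28.01 + 4.56/√44.01) = 0.7539/(0.7539 + 0.6874) = 0.523.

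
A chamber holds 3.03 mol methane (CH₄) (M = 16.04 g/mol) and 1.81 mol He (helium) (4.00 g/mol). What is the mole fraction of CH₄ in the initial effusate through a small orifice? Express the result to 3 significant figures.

Each component's effusion rate ∝ (its partial pressure)·(1/√M) ∝ n_i/√M_i.
Mole fraction of CH₄ in the effusate = (n_CH₄/√M_CH₄) / (n_CH₄/√M_CH₄ + n_He/√M_He)
= (3.03/√16.04) / (3.03/√16.04 + 1.81/√4.00) = 0.7566/(0.7566 + 0.9050) = 0.455.

0.455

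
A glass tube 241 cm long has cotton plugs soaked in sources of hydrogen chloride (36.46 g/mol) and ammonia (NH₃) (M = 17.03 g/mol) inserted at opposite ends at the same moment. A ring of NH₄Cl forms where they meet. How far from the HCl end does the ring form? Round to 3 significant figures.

Graham's law gives d_HCl/d_NH₃ = rate_HCl/rate_NH₃ = √(M_NH₃/M_HCl) = √(17.03/36.46) = 0.6834.
With d_HCl + d_NH₃ = 241 cm, d_NH₃ = 241/(1 + 0.6834) = 143.2 cm.
d_HCl = 241 − 143.2 = 97.8 cm.

97.8 cm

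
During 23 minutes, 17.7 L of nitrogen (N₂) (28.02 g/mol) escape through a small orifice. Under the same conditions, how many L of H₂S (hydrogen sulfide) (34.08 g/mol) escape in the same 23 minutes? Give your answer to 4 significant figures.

Graham's law gives rate_H₂S/rate_N₂ = √(M_N₂/M_H₂S) = √(28.02/34.08) = √0.8222 = 0.9067.
So the volume for H₂S is 17.7 × 0.9067 = 16.05 L.

16.05 L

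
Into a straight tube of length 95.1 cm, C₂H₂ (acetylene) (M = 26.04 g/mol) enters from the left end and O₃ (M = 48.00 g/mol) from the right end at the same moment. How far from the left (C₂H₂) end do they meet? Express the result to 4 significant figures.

54.76 cm

Distances travelled in equal time are proportional to diffusion rates, so d_C₂H₂/d_O₃ = √(M_O₃/M_C₂H₂) = √(48.00/26.04) = 1.358.
With d_C₂H₂ + d_O₃ = 95.1 cm, d_O₃ = 95.1/(1 + 1.358) = 40.34 cm.
d_C₂H₂ = 95.1 − 40.34 = 54.76 cm.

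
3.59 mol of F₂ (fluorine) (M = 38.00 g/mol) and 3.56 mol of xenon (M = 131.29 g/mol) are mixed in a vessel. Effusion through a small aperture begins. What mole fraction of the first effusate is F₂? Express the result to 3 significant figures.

0.652

Rate_i ∝ x_i/√M_i (Graham's law weighted by mole fraction), so the effusate composition follows n_i/√M_i.
Mole fraction of F₂ in the effusate = (n_F₂/√M_F₂) / (n_F₂/√M_F₂ + n_Xe/√M_Xe)
= (3.59/√38.00) / (3.59/√38.00 + 3.56/√131.29) = 0.5824/(0.5824 + 0.3107) = 0.652.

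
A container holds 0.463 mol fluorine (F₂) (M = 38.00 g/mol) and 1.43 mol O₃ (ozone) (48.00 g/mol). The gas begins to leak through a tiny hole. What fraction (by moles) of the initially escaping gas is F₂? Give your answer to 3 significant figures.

0.267

Effusion rate of each component ∝ n_i/√M_i (partial pressure × 1/√M).
So x_F₂ in the escaping gas = (n_F₂/√M_F₂) / Σ(n_i/√M_i)
= (0.463/√38.00) / (0.463/√38.00 + 1.43/√48.00) = 0.07511/(0.07511 + 0.2064) = 0.267.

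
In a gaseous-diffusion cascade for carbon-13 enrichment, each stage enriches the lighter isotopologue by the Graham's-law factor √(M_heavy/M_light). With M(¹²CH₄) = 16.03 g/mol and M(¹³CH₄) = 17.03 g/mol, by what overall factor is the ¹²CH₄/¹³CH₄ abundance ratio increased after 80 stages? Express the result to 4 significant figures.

11.25

The single-stage factor is √(M_heavy/M_light), so 80 stages give [√(17.03/16.03)]^80 = (17.03/16.03)^(80/2).
= 1.06238^40 = 11.25.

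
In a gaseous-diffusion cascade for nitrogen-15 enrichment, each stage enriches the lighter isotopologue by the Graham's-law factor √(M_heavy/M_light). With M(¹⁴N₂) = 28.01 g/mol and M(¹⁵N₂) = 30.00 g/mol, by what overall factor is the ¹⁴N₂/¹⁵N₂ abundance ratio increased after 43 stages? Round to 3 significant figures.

4.37

The single-stage factor is √(M_heavy/M_light), so 43 stages give [√(30.00/28.01)]^43 = (30.00/28.01)^(43/2).
= 1.07105^(43/2) = 4.37.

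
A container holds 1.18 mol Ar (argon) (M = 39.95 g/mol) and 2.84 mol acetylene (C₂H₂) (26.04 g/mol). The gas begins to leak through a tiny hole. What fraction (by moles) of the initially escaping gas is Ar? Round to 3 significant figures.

Each component's effusion rate ∝ (its partial pressure)·(1/√M) ∝ n_i/√M_i.
x_Ar(eff) = (n_Ar/√M_Ar) / (n_Ar/√M_Ar + n_C₂H₂/√M_C₂H₂)
= (1.18/√39.95) / (1.18/√39.95 + 2.84/√26.04) = 0.1867/(0.1867 + 0.5565) = 0.251.

0.251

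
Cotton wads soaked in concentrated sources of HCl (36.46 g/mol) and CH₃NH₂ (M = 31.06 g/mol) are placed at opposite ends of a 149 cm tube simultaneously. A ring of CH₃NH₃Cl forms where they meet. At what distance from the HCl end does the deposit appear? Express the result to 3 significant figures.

Distances travelled in equal time are proportional to diffusion rates, so d_HCl/d_CH₃NH₂ = √(M_CH₃NH₂/M_HCl) = √(31.06/36.46) = 0.9230.
With d_HCl + d_CH₃NH₂ = 149 cm, d_CH₃NH₂ = 149/(1 + 0.9230) = 77.48 cm.
d_HCl = 149 − 77.48 = 71.5 cm.

71.5 cm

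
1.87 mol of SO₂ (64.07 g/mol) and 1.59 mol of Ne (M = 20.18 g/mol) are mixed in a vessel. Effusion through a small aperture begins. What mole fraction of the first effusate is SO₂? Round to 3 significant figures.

0.398

The effusion rate of species i is ∝ p_i/√M_i ∝ n_i/√M_i.
So x_SO₂ in the escaping gas = (n_SO₂/√M_SO₂) / Σ(n_i/√M_i)
= (1.87/√64.07) / (1.87/√64.07 + 1.59/√20.18) = 0.2336/(0.2336 + 0.3539) = 0.398.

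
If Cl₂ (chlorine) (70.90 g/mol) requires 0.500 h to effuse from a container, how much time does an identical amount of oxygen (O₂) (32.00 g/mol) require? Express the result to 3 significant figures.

0.336 h

Since effusion rate ∝ 1/√M, t_O₂/t_Cl₂ = √(M_O₂/M_Cl₂) = √(32.00/70.90) = √0.4513 = 0.6718.
So the time for O₂ is 0.500 × 0.6718 = 0.336 h.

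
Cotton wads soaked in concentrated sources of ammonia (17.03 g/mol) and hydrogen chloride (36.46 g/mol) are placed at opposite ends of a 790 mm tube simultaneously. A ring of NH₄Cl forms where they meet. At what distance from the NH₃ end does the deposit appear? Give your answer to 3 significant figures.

In equal time, each gas travels a distance ∝ its rate ∝ 1/√M, so d_NH₃/d_HCl = √(M_HCl/M_NH₃) = √(36.46/17.03) = 1.463.
With d_NH₃ + d_HCl = 790 mm, d_HCl = 790/(1 + 1.463) = 320.7 mm.
d_NH₃ = 790 − 320.7 = 469 mm.

469 mm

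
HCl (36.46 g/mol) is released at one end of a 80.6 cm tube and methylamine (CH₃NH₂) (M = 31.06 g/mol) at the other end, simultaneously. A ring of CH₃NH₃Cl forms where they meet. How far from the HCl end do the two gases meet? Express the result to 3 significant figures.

38.7 cm

In equal time, each gas travels a distance ∝ its rate ∝ 1/√M, so d_HCl/d_CH₃NH₂ = √(M_CH₃NH₂/M_HCl) = √(31.06/36.46) = 0.9230.
With d_HCl + d_CH₃NH₂ = 80.6 cm, d_CH₃NH₂ = 80.6/(1 + 0.9230) = 41.91 cm.
d_HCl = 80.6 − 41.91 = 38.7 cm.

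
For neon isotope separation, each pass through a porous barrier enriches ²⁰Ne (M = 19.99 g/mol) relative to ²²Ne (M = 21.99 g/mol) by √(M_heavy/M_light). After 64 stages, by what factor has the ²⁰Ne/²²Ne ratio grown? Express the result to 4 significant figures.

21.14

The single-stage factor is √(M_heavy/M_light), so 64 stages give [√(21.99/19.99)]^64 = (21.99/19.99)^(64/2).
= 1.10005^32 = 21.14.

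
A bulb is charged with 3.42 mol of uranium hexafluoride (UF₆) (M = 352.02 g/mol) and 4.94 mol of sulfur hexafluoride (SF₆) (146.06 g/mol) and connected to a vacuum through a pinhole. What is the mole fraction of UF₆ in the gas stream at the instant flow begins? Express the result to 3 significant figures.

The effusion rate of species i is ∝ p_i/√M_i ∝ n_i/√M_i.
x_UF₆(eff) = (n_UF₆/√M_UF₆) / (n_UF₆/√M_UF₆ + n_SF₆/√M_SF₆)
= (3.42/√352.02) / (3.42/√352.02 + 4.94/√146.06) = 0.1823/(0.1823 + 0.4088) = 0.308.

0.308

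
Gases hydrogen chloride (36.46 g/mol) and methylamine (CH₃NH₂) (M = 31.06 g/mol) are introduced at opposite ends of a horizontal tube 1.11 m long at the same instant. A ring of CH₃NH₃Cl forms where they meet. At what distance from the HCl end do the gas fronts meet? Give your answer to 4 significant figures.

0.5328 m

Distances travelled in equal time are proportional to diffusion rates, so d_HCl/d_CH₃NH₂ = √(M_CH₃NH₂/M_HCl) = √(31.06/36.46) = 0.9230.
With d_HCl + d_CH₃NH₂ = 1.11 m, d_CH₃NH₂ = 1.11/(1 + 0.9230) = 0.5772 m.
d_HCl = 1.11 − 0.5772 = 0.5328 m.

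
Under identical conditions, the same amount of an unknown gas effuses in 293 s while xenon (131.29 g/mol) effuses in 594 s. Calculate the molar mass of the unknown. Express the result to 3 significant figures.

By Graham's law, t_X/t_Xe = √(M_X/M_Xe).
293/594 = 0.4933 = √(M_X/131.29)
M_X = 131.29 × 0.4933² = 131.29 × 0.2433 = 31.9 g/mol

31.9 g/mol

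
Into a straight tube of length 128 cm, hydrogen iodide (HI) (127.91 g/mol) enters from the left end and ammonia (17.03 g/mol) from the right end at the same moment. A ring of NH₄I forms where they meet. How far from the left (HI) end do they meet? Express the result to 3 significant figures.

34.2 cm

The fronts meet when d_HI + d_NH₃ = L with d_HI/d_NH₃ = √(M_NH₃/M_HI) (Graham's law). Here √(M_NH₃/M_HI) = √(17.03/127.91) = 0.3649.
With d_HI + d_NH₃ = 128 cm, d_NH₃ = 128/(1 + 0.3649) = 93.78 cm.
d_HI = 128 − 93.78 = 34.2 cm.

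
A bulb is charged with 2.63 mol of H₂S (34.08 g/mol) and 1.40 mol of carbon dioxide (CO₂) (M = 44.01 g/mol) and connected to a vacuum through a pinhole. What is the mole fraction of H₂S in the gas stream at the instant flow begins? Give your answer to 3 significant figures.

0.681

The effusion rate of species i is ∝ p_i/√M_i ∝ n_i/√M_i.
Mole fraction of H₂S in the effusate = (n_H₂S/√M_H₂S) / (n_H₂S/√M_H₂S + n_CO₂/√M_CO₂)
= (2.63/√34.08) / (2.63/√34.08 + 1.40/√44.01) = 0.4505/(0.4505 + 0.2110) = 0.681.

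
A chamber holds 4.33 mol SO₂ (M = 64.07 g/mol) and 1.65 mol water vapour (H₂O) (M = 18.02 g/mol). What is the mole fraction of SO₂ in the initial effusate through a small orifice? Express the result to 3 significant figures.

Rate_i ∝ x_i/√M_i (Graham's law weighted by mole fraction), so the effusate composition follows n_i/√M_i.
So x_SO₂ in the escaping gas = (n_SO₂/√M_SO₂) / Σ(n_i/√M_i)
= (4.33/√64.07) / (4.33/√64.07 + 1.65/√18.02) = 0.5410/(0.5410 + 0.3887) = 0.582.

0.582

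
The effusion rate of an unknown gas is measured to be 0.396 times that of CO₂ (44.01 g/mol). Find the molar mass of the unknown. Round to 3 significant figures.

281 g/mol

From Graham's law, rate_X/rate_CO₂ = √(M_CO₂/M_X).
0.396 = √(44.01/M_X)
M_X = 44.01 / 0.396² = 44.01 / 0.1568 = 281 g/mol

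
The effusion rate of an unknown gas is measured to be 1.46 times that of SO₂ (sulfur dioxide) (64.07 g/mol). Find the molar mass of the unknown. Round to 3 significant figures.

30.1 g/mol

Graham's law gives rate_X/rate_SO₂ = √(M_SO₂/M_X).
1.46 = √(64.07/M_X)
M_X = 64.07 / 1.46² = 64.07 / 2.132 = 30.1 g/mol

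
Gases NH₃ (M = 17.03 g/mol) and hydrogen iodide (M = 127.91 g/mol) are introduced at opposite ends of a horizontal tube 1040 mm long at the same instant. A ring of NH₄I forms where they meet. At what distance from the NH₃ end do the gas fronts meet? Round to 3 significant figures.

762 mm

In equal time, each gas travels a distance ∝ its rate ∝ 1/√M, so d_NH₃/d_HI = √(M_HI/M_NH₃) = √(127.91/17.03) = 2.741.
With d_NH₃ + d_HI = 1040 mm, d_HI = 1040/(1 + 2.741) = 278.0 mm.
d_NH₃ = 1040 − 278.0 = 762 mm.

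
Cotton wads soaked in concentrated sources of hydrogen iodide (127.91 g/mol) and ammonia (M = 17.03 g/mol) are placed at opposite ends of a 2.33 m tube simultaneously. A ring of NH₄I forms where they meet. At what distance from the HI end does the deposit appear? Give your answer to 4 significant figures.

0.6229 m

In equal time, each gas travels a distance ∝ its rate ∝ 1/√M, so d_HI/d_NH₃ = √(M_NH₃/M_HI) = √(17.03/127.91) = 0.3649.
With d_HI + d_NH₃ = 2.33 m, d_NH₃ = 2.33/(1 + 0.3649) = 1.707 m.
d_HI = 2.33 − 1.707 = 0.6229 m.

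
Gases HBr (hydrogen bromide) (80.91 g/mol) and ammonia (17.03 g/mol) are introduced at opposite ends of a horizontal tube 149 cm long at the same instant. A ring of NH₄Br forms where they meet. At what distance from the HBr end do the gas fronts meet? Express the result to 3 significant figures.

In equal time, each gas travels a distance ∝ its rate ∝ 1/√M, so d_HBr/d_NH₃ = √(M_NH₃/M_HBr) = √(17.03/80.91) = 0.4588.
With d_HBr + d_NH₃ = 149 cm, d_NH₃ = 149/(1 + 0.4588) = 102.1 cm.
d_HBr = 149 − 102.1 = 46.9 cm.

46.9 cm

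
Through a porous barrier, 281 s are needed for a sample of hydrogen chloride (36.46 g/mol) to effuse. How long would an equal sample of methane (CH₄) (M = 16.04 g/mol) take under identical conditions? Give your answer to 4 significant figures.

186.4 s

By Graham's law, t_CH₄/t_HCl = √(M_CH₄/M_HCl) = √(16.04/36.46) = √0.4399 = 0.6633.
So the time for CH₄ is 281 × 0.6633 = 186.4 s.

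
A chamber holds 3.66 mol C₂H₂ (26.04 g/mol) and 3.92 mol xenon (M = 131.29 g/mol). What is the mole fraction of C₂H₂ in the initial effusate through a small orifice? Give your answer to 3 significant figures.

Rate_i ∝ x_i/√M_i (Graham's law weighted by mole fraction), so the effusate composition follows n_i/√M_i.
x_C₂H₂(eff) = (n_C₂H₂/√M_C₂H₂) / (n_C₂H₂/√M_C₂H₂ + n_Xe/√M_Xe)
= (3.66/√26.04) / (3.66/√26.04 + 3.92/√131.29) = 0.7172/(0.7172 + 0.3421) = 0.677.

0.677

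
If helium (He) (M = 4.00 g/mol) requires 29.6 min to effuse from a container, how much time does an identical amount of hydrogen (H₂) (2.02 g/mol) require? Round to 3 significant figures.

21.0 min

From Graham's law, t_H₂/t_He = √(M_H₂/M_He) = √(2.02/4.00) = √0.5050 = 0.7106.
So the time for H₂ is 29.6 × 0.7106 = 21.0 min.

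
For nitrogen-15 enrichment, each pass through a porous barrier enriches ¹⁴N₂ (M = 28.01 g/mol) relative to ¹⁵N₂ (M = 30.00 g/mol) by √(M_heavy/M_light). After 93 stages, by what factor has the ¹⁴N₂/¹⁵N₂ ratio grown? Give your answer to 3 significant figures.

After 93 stages the ratio has grown by (√(30.00/28.01))^93 = (30.00/28.01)^(93/2).
= 1.07105^(93/2) = 24.3.

24.3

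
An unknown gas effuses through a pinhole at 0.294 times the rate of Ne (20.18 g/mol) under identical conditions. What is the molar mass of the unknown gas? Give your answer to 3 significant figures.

Graham's law gives rate_X/rate_Ne = √(M_Ne/M_X).
0.294 = √(20.18/M_X)
M_X = 20.18 / 0.294² = 20.18 / 0.08644 = 233 g/mol

233 g/mol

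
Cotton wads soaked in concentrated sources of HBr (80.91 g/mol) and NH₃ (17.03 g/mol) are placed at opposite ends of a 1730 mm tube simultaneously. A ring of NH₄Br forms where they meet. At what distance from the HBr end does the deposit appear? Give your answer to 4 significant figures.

In equal time, each gas travels a distance ∝ its rate ∝ 1/√M, so d_HBr/d_NH₃ = √(M_NH₃/M_HBr) = √(17.03/80.91) = 0.4588.
With d_HBr + d_NH₃ = 1730 mm, d_NH₃ = 1730/(1 + 0.4588) = 1186 mm.
d_HBr = 1730 − 1186 = 544.1 mm.

544.1 mm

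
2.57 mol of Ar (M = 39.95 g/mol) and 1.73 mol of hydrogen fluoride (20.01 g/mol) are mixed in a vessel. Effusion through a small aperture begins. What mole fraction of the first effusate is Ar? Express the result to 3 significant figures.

0.513

Effusion rate of each component ∝ n_i/√M_i (partial pressure × 1/√M).
So x_Ar in the escaping gas = (n_Ar/√M_Ar) / Σ(n_i/√M_i)
= (2.57/√39.95) / (2.57/√39.95 + 1.73/√20.01) = 0.4066/(0.4066 + 0.3867) = 0.513.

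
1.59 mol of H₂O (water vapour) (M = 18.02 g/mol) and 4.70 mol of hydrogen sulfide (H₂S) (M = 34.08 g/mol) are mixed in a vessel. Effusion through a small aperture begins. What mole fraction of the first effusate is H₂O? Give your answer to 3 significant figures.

0.318

Each component's effusion rate ∝ (its partial pressure)·(1/√M) ∝ n_i/√M_i.
x_H₂O(eff) = (n_H₂O/√M_H₂O) / (n_H₂O/√M_H₂O + n_H₂S/√M_H₂S)
= (1.59/√18.02) / (1.59/√18.02 + 4.70/√34.08) = 0.3746/(0.3746 + 0.8051) = 0.318.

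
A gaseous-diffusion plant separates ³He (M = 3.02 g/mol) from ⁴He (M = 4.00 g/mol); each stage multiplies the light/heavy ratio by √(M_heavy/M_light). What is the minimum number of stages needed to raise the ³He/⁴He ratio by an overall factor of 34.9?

Per stage α = (4.00/3.02)^(1/2) = 1.32450^0.5, giving ln α = 0.1405.
Need α^N ≥ 34.9 ⇒ N ≥ ln(34.9) / ln α = 3.552 / 0.1405 = 25.28.
Rounding up, N = 26 stages.

26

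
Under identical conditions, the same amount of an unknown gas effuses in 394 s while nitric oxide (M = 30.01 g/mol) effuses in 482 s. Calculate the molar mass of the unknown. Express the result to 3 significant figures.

From Graham's law, t_X/t_NO = √(M_X/M_NO).
394/482 = 0.8174 = √(M_X/30.01)
M_X = 30.01 × 0.8174² = 30.01 × 0.6682 = 20.1 g/mol

20.1 g/mol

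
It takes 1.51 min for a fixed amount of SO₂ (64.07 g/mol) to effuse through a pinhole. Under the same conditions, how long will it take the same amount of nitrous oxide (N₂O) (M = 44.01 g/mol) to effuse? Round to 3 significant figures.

From Graham's law, t_N₂O/t_SO₂ = √(M_N₂O/M_SO₂) = √(44.01/64.07) = √0.6869 = 0.8288.
So the time for N₂O is 1.51 × 0.8288 = 1.25 min.

1.25 min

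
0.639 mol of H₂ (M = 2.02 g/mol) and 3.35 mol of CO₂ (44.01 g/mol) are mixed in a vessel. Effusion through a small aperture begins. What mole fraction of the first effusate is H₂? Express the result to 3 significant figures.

Effusion rate of each component ∝ n_i/√M_i (partial pressure × 1/√M).
Mole fraction of H₂ in the effusate = (n_H₂/√M_H₂) / (n_H₂/√M_H₂ + n_CO₂/√M_CO₂)
= (0.639/√2.02) / (0.639/√2.02 + 3.35/√44.01) = 0.4496/(0.4496 + 0.5050) = 0.471.

0.471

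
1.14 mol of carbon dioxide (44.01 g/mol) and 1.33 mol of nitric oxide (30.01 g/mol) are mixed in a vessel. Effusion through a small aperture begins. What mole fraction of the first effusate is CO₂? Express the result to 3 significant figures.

The effusion rate of species i is ∝ p_i/√M_i ∝ n_i/√M_i.
So x_CO₂ in the escaping gas = (n_CO₂/√M_CO₂) / Σ(n_i/√M_i)
= (1.14/√44.01) / (1.14/√44.01 + 1.33/√30.01) = 0.1718/(0.1718 + 0.2428) = 0.414.

0.414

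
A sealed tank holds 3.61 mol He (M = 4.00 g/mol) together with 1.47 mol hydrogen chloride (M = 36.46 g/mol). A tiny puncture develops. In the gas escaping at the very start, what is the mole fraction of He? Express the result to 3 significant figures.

Each component's effusion rate ∝ (its partial pressure)·(1/√M) ∝ n_i/√M_i.
x_He(eff) = (n_He/√M_He) / (n_He/√M_He + n_HCl/√M_HCl)
= (3.61/√4.00) / (3.61/√4.00 + 1.47/√36.46) = 1.805/(1.805 + 0.2434) = 0.881.

0.881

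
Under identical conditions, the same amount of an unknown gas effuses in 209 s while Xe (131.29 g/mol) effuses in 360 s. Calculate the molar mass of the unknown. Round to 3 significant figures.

44.3 g/mol

Graham's law gives t_X/t_Xe = √(M_X/M_Xe).
209/360 = 0.5806 = √(M_X/131.29)
M_X = 131.29 × 0.5806² = 131.29 × 0.3370 = 44.3 g/mol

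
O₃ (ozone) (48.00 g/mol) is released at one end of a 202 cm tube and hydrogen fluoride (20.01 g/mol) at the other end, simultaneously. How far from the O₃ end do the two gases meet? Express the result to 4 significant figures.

Graham's law gives d_O₃/d_HF = rate_O₃/rate_HF = √(M_HF/M_O₃) = √(20.01/48.00) = 0.6457.
With d_O₃ + d_HF = 202 cm, d_HF = 202/(1 + 0.6457) = 122.7 cm.
d_O₃ = 202 − 122.7 = 79.25 cm.

79.25 cm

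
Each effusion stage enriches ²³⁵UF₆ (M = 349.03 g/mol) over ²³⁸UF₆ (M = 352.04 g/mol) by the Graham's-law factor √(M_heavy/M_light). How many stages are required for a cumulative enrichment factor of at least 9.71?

530

With α = √(352.04/349.03) per stage, ln α = ½ ln(1.00862) = 0.004293.
Need α^N ≥ 9.71 ⇒ N ≥ ln(9.71) / ln α = 2.273 / 0.004293 = 529.45.
Rounding up, N = 530 stages.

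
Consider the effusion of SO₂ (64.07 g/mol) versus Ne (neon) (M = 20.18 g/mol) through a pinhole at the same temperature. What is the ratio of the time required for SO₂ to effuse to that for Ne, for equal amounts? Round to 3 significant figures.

1.78

Using Graham's law: t_SO₂/t_Ne = √(M_SO₂/M_Ne) = √(64.07/20.18) = √3.175 = 1.78.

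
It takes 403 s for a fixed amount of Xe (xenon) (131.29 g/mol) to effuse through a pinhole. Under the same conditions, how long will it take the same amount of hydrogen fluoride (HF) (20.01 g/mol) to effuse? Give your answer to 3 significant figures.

Using Graham's law: t_HF/t_Xe = √(M_HF/M_Xe) = √(20.01/131.29) = √0.1524 = 0.3904.
So the time for HF is 403 × 0.3904 = 157 s.

157 s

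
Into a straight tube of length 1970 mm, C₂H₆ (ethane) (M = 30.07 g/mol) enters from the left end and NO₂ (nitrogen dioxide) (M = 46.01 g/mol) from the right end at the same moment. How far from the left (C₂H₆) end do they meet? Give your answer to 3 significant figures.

Graham's law gives d_C₂H₆/d_NO₂ = rate_C₂H₆/rate_NO₂ = √(M_NO₂/M_C₂H₆) = √(46.01/30.07) = 1.237.
With d_C₂H₆ + d_NO₂ = 1970 mm, d_NO₂ = 1970/(1 + 1.237) = 880.7 mm.
d_C₂H₆ = 1970 − 880.7 = 1090 mm.

1090 mm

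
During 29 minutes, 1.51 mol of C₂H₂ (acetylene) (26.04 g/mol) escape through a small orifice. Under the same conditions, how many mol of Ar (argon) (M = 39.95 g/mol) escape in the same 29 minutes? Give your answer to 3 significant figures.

1.22 mol

Graham's law gives rate_Ar/rate_C₂H₂ = √(M_C₂H₂/M_Ar) = √(26.04/39.95) = √0.6518 = 0.8074.
So the amount for Ar is 1.51 × 0.8074 = 1.22 mol.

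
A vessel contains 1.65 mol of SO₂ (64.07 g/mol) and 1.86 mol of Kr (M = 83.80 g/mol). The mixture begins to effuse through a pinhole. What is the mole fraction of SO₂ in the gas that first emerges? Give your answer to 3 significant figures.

Each component's effusion rate ∝ (its partial pressure)·(1/√M) ∝ n_i/√M_i.
So x_SO₂ in the escaping gas = (n_SO₂/√M_SO₂) / Σ(n_i/√M_i)
= (1.65/√64.07) / (1.65/√64.07 + 1.86/√83.80) = 0.2061/(0.2061 + 0.2032) = 0.504.

0.504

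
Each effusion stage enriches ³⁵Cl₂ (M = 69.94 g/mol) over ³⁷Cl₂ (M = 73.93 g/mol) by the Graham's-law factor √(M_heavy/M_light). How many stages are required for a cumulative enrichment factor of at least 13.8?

95

Single-stage factor α = √(73.93/69.94), so ln α = ½ ln(1.05705) = 0.02774.
Need α^N ≥ 13.8 ⇒ N ≥ ln(13.8) / ln α = 2.625 / 0.02774 = 94.62.
Minimum whole number of stages: N = 95.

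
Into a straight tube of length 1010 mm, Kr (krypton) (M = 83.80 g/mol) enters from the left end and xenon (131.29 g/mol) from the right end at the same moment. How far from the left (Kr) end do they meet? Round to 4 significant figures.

561.4 mm

Graham's law gives d_Kr/d_Xe = rate_Kr/rate_Xe = √(M_Xe/M_Kr) = √(131.29/83.80) = 1.252.
With d_Kr + d_Xe = 1010 mm, d_Xe = 1010/(1 + 1.252) = 448.6 mm.
d_Kr = 1010 − 448.6 = 561.4 mm.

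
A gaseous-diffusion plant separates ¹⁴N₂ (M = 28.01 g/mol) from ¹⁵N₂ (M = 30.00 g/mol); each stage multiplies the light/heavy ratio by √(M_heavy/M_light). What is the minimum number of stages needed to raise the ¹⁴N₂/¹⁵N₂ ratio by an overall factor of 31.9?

Single-stage factor α = √(30.00/28.01), so ln α = ½ ln(1.07105) = 0.03432.
Need α^N ≥ 31.9 ⇒ N ≥ ln(31.9) / ln α = 3.463 / 0.03432 = 100.90.
Minimum whole number of stages: N = 101.

101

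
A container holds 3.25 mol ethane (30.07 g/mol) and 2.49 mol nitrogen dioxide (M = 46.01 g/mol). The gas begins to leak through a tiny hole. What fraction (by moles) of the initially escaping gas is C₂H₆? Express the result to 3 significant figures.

0.618

Effusion rate of each component ∝ n_i/√M_i (partial pressure × 1/√M).
So x_C₂H₆ in the escaping gas = (n_C₂H₆/√M_C₂H₆) / Σ(n_i/√M_i)
= (3.25/√30.07) / (3.25/√30.07 + 2.49/√46.01) = 0.5927/(0.5927 + 0.3671) = 0.618.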